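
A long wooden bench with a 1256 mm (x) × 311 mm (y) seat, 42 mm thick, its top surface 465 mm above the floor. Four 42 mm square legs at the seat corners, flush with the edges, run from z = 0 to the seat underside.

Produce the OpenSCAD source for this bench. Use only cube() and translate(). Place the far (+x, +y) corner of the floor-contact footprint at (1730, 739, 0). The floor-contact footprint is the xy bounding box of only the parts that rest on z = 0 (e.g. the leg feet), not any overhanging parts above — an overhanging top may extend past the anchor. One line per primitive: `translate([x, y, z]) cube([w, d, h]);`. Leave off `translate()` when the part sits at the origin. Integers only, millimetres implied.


// leg_h = 465 − 42 = 423
translate([474, 428, 423]) cube([1256, 311, 42]);
translate([474, 428, 0]) cube([42, 42, 423]);
translate([474, 697, 0]) cube([42, 42, 423]);
translate([1688, 428, 0]) cube([42, 42, 423]);
translate([1688, 697, 0]) cube([42, 42, 423]);


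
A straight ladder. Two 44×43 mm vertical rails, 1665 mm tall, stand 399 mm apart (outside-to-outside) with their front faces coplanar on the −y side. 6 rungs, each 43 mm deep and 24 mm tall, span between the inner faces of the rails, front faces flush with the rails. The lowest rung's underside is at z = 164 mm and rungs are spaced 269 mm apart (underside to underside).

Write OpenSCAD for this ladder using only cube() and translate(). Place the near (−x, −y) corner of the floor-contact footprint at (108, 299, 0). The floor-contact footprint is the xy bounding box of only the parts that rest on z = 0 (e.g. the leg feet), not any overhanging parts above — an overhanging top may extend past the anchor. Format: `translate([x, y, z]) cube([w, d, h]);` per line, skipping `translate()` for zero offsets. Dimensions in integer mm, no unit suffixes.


// rung span = 399 - 2*44 = 311
// rung[k] z = 164 + k*269
translate([108, 299, 0]) cube([44, 43, 1665]);
translate([463, 299, 0]) cube([44, 43, 1665]);
translate([152, 299, 164]) cube([311, 43, 24]);
translate([152, 299, 433]) cube([311, 43, 24]);
translate([152, 299, 702]) cube([311, 43, 24]);
translate([152, 299, 971]) cube([311, 43, 24]);
translate([152, 299, 1240]) cube([311, 43, 24]);
translate([152, 299, 1509]) cube([311, 43, 24]);


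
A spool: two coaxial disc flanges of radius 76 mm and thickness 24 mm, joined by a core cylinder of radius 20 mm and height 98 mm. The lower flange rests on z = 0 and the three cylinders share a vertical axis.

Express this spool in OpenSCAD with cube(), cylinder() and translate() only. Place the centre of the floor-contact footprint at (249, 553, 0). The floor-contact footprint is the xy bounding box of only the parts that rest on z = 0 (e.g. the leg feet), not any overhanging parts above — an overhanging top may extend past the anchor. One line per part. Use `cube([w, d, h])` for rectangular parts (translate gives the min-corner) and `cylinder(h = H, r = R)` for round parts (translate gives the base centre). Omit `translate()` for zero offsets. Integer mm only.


translate([249, 553, 0]) cylinder(h = 24, r = 76);
translate([249, 553, 24]) cylinder(h = 98, r = 20);
translate([249, 553, 122]) cylinder(h = 24, r = 76);


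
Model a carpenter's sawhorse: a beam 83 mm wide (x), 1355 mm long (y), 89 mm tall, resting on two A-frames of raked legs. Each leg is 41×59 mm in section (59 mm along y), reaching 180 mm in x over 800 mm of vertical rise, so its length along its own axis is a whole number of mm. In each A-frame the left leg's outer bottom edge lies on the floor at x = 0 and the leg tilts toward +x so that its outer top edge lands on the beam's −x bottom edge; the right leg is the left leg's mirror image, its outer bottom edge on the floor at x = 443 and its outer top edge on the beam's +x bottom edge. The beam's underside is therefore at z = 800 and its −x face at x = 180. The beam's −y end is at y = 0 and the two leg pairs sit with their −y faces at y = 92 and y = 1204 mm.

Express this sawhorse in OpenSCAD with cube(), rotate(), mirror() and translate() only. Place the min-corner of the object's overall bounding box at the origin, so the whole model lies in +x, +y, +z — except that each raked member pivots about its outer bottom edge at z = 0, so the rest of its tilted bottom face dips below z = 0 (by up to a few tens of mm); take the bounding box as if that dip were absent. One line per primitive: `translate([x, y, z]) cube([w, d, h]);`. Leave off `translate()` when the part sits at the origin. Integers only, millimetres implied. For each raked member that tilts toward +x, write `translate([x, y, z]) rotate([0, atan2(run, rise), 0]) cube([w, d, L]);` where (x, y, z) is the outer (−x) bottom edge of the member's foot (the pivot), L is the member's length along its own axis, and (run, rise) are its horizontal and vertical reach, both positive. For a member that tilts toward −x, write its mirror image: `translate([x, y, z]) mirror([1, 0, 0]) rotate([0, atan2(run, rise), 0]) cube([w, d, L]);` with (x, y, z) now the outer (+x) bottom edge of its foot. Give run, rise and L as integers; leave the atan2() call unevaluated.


translate([180, 0, 800]) cube([83, 1355, 89]);
translate([0, 92, 0]) rotate([0, atan2(180, 800), 0]) cube([41, 59, 820]);
translate([443, 92, 0]) mirror([1, 0, 0]) rotate([0, atan2(180, 800), 0]) cube([41, 59, 820]);
translate([0, 1204, 0]) rotate([0, atan2(180, 800), 0]) cube([41, 59, 820]);
translate([443, 1204, 0]) mirror([1, 0, 0]) rotate([0, atan2(180, 800), 0]) cube([41, 59, 820]);


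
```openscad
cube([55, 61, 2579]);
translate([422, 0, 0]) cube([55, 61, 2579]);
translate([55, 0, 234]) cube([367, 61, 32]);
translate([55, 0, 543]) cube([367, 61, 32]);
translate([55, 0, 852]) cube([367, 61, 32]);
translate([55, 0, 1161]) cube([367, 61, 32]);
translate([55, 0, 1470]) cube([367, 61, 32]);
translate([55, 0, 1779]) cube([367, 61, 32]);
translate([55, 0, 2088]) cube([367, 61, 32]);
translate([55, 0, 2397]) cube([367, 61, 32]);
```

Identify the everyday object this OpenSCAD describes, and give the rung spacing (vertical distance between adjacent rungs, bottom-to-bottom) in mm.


A ladder. The rung spacing is 309 mm.

Two tall 55×61 posts with 8 short bars between them — a ladder. Adjacent rungs sit at z = 234 and z = 543, so the spacing is 543 − 234 = 309 mm.


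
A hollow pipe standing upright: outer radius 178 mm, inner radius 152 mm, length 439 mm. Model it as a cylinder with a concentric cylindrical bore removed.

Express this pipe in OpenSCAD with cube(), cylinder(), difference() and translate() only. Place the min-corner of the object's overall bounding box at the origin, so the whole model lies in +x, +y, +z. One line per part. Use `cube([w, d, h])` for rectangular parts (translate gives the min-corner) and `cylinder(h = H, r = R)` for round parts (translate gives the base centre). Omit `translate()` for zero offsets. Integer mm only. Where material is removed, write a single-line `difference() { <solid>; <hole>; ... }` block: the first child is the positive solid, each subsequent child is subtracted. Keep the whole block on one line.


difference() { translate([178, 178, 0]) cylinder(h = 439, r = 178); translate([178, 178, 0]) cylinder(h = 439, r = 152); }


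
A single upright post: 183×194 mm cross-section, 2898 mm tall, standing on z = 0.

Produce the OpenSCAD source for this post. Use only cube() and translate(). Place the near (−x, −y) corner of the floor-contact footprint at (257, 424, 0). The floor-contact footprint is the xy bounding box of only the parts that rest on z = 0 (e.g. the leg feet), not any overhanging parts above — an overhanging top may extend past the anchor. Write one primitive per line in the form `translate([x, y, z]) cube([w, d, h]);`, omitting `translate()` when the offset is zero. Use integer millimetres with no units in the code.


translate([257, 424, 0]) cube([183, 194, 2898]);


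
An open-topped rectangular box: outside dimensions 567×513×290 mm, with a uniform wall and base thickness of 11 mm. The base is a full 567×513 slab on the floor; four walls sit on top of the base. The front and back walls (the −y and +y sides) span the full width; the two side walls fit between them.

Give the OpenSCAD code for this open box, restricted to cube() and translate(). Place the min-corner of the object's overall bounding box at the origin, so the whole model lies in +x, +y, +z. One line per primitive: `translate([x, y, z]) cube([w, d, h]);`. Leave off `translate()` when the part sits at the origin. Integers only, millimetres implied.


cube([567, 513, 11]);
translate([0, 0, 11]) cube([567, 11, 279]);
translate([0, 502, 11]) cube([567, 11, 279]);
translate([0, 11, 11]) cube([11, 491, 279]);
translate([556, 11, 11]) cube([11, 491, 279]);


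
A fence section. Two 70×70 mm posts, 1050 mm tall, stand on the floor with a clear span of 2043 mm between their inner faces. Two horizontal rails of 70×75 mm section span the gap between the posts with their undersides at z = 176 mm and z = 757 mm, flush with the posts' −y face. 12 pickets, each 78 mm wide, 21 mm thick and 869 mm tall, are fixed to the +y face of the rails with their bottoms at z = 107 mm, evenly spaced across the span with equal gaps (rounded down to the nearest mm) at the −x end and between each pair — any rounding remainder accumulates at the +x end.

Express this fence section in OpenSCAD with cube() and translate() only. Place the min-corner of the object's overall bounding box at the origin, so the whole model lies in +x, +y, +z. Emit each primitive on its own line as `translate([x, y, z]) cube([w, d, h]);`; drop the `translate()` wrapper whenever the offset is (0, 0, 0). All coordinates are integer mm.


cube([70, 70, 1050]);
translate([2113, 0, 0]) cube([70, 70, 1050]);
translate([70, 0, 176]) cube([2043, 70, 75]);
translate([70, 0, 757]) cube([2043, 70, 75]);
translate([155, 70, 107]) cube([78, 21, 869]);
translate([318, 70, 107]) cube([78, 21, 869]);
translate([481, 70, 107]) cube([78, 21, 869]);
translate([644, 70, 107]) cube([78, 21, 869]);
translate([807, 70, 107]) cube([78, 21, 869]);
translate([970, 70, 107]) cube([78, 21, 869]);
translate([1133, 70, 107]) cube([78, 21, 869]);
translate([1296, 70, 107]) cube([78, 21, 869]);
translate([1459, 70, 107]) cube([78, 21, 869]);
translate([1622, 70, 107]) cube([78, 21, 869]);
translate([1785, 70, 107]) cube([78, 21, 869]);
translate([1948, 70, 107]) cube([78, 21, 869]);


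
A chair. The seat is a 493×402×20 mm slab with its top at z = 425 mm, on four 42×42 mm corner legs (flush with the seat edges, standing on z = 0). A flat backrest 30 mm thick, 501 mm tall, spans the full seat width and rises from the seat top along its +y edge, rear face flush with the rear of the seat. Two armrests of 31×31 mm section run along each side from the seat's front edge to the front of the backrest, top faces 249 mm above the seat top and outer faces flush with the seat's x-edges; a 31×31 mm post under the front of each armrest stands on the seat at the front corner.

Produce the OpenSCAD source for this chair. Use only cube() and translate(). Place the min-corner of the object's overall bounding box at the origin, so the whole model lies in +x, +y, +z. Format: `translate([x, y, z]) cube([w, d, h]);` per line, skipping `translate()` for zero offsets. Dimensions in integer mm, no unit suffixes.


// leg_h = 425 - 20 = 405
// arm post h = 249 - 31 = 218
translate([0, 0, 405]) cube([493, 402, 20]);
cube([42, 42, 405]);
translate([451, 0, 0]) cube([42, 42, 405]);
translate([0, 360, 0]) cube([42, 42, 405]);
translate([451, 360, 0]) cube([42, 42, 405]);
translate([0, 372, 425]) cube([493, 30, 501]);
translate([0, 0, 643]) cube([31, 372, 31]);
translate([462, 0, 643]) cube([31, 372, 31]);
translate([0, 0, 425]) cube([31, 31, 218]);
translate([462, 0, 425]) cube([31, 31, 218]);


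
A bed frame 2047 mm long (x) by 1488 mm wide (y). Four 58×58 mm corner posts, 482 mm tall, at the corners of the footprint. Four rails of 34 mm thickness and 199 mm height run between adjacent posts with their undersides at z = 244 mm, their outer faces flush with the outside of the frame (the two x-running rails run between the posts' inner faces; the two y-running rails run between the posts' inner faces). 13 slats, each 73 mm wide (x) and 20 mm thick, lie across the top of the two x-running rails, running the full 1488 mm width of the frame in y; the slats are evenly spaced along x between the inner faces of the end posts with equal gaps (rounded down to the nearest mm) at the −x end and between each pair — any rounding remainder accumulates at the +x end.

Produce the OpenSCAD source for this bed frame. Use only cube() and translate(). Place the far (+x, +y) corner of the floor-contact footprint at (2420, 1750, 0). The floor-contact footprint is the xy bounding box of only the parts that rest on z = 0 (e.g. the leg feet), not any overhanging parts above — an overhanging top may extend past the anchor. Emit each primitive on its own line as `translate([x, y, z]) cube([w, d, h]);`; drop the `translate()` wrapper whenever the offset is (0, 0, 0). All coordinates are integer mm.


translate([373, 262, 0]) cube([58, 58, 482]);
translate([373, 1692, 0]) cube([58, 58, 482]);
translate([2362, 262, 0]) cube([58, 58, 482]);
translate([2362, 1692, 0]) cube([58, 58, 482]);
translate([431, 262, 244]) cube([1931, 34, 199]);
translate([431, 1716, 244]) cube([1931, 34, 199]);
translate([373, 320, 244]) cube([34, 1372, 199]);
translate([2386, 320, 244]) cube([34, 1372, 199]);
translate([501, 262, 443]) cube([73, 1488, 20]);
translate([644, 262, 443]) cube([73, 1488, 20]);
translate([787, 262, 443]) cube([73, 1488, 20]);
translate([930, 262, 443]) cube([73, 1488, 20]);
translate([1073, 262, 443]) cube([73, 1488, 20]);
translate([1216, 262, 443]) cube([73, 1488, 20]);
translate([1359, 262, 443]) cube([73, 1488, 20]);
translate([1502, 262, 443]) cube([73, 1488, 20]);
translate([1645, 262, 443]) cube([73, 1488, 20]);
translate([1788, 262, 443]) cube([73, 1488, 20]);
translate([1931, 262, 443]) cube([73, 1488, 20]);
translate([2074, 262, 443]) cube([73, 1488, 20]);
translate([2217, 262, 443]) cube([73, 1488, 20]);


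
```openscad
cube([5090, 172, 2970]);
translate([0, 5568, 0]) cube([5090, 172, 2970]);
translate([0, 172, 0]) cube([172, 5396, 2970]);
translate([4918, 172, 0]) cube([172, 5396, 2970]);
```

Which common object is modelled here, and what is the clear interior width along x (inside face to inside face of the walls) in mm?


A house (or room) frame. The interior width is 4746 mm.

Four 2970 mm walls enclosing a rectangle with no floor or roof — a room or house frame. Outside width is 5090 mm and wall thickness is 172 mm, so the interior width is 5090 − 2 × 172 = 4746 mm.


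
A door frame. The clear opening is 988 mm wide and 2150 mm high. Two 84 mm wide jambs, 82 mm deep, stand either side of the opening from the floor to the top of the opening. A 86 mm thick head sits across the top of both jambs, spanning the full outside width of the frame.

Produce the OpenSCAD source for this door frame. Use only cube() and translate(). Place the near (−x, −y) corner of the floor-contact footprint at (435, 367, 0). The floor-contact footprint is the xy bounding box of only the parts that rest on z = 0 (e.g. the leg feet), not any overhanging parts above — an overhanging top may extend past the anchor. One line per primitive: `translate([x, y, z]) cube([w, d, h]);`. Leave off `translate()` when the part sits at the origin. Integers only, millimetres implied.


translate([435, 367, 0]) cube([84, 82, 2150]);
translate([1507, 367, 0]) cube([84, 82, 2150]);
translate([435, 367, 2150]) cube([1156, 82, 86]);


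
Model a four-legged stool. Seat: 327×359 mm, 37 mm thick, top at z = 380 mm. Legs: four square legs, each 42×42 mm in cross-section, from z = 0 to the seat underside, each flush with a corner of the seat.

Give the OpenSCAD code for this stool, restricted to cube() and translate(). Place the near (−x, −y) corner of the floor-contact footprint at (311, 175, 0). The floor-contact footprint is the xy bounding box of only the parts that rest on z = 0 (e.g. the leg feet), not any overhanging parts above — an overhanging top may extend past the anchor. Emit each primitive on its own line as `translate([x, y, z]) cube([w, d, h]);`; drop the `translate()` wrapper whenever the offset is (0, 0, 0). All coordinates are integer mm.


translate([311, 175, 343]) cube([327, 359, 37]);
translate([311, 175, 0]) cube([42, 42, 343]);
translate([596, 175, 0]) cube([42, 42, 343]);
translate([311, 492, 0]) cube([42, 42, 343]);
translate([596, 492, 0]) cube([42, 42, 343]);


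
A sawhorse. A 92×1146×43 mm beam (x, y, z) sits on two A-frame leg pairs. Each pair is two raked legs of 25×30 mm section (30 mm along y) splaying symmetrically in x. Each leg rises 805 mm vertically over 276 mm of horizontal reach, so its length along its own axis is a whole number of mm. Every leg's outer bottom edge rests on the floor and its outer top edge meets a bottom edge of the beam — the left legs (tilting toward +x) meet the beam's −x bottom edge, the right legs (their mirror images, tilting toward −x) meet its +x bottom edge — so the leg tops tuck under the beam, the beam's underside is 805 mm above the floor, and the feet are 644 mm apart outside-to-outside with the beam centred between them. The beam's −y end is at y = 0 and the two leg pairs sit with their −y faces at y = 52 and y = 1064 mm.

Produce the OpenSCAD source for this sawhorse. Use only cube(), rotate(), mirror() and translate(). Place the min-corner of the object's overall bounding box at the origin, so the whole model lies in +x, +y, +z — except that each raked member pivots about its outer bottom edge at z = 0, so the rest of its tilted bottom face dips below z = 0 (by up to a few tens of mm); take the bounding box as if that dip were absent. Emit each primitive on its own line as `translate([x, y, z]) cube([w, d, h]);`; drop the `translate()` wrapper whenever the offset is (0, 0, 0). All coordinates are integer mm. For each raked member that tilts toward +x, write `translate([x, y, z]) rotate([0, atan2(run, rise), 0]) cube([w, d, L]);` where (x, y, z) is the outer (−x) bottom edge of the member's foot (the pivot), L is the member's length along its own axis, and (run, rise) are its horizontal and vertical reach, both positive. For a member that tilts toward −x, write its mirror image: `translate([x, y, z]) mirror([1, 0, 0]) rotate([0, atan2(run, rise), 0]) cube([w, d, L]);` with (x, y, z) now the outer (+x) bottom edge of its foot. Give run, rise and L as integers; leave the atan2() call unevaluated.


translate([276, 0, 805]) cube([92, 1146, 43]);
translate([0, 52, 0]) rotate([0, atan2(276, 805), 0]) cube([25, 30, 851]);
translate([644, 52, 0]) mirror([1, 0, 0]) rotate([0, atan2(276, 805), 0]) cube([25, 30, 851]);
translate([0, 1064, 0]) rotate([0, atan2(276, 805), 0]) cube([25, 30, 851]);
translate([644, 1064, 0]) mirror([1, 0, 0]) rotate([0, atan2(276, 805), 0]) cube([25, 30, 851]);


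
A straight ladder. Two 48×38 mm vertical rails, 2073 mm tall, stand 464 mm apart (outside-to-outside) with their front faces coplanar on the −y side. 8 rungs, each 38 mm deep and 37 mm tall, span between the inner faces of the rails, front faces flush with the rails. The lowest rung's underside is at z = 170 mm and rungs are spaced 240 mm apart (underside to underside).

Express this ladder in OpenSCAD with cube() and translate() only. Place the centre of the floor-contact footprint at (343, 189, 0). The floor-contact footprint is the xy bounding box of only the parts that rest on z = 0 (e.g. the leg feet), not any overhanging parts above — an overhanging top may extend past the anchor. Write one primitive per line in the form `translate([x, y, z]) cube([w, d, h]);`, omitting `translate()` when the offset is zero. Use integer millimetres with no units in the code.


translate([111, 170, 0]) cube([48, 38, 2073]);
translate([527, 170, 0]) cube([48, 38, 2073]);
translate([159, 170, 170]) cube([368, 38, 37]);
translate([159, 170, 410]) cube([368, 38, 37]);
translate([159, 170, 650]) cube([368, 38, 37]);
translate([159, 170, 890]) cube([368, 38, 37]);
translate([159, 170, 1130]) cube([368, 38, 37]);
translate([159, 170, 1370]) cube([368, 38, 37]);
translate([159, 170, 1610]) cube([368, 38, 37]);
translate([159, 170, 1850]) cube([368, 38, 37]);


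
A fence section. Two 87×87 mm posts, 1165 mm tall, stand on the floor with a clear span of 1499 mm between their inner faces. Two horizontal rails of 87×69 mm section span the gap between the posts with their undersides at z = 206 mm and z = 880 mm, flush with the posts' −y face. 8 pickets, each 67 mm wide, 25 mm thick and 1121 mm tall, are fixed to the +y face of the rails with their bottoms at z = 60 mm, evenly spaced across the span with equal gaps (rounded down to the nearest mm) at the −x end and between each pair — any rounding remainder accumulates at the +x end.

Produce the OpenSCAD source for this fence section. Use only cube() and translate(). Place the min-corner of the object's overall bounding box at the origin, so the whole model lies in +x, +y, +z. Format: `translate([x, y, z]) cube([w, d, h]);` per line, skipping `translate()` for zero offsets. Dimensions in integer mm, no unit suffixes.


cube([87, 87, 1165]);
translate([1586, 0, 0]) cube([87, 87, 1165]);
translate([87, 0, 206]) cube([1499, 87, 69]);
translate([87, 0, 880]) cube([1499, 87, 69]);
translate([194, 87, 60]) cube([67, 25, 1121]);
translate([368, 87, 60]) cube([67, 25, 1121]);
translate([542, 87, 60]) cube([67, 25, 1121]);
translate([716, 87, 60]) cube([67, 25, 1121]);
translate([890, 87, 60]) cube([67, 25, 1121]);
translate([1064, 87, 60]) cube([67, 25, 1121]);
translate([1238, 87, 60]) cube([67, 25, 1121]);
translate([1412, 87, 60]) cube([67, 25, 1121]);


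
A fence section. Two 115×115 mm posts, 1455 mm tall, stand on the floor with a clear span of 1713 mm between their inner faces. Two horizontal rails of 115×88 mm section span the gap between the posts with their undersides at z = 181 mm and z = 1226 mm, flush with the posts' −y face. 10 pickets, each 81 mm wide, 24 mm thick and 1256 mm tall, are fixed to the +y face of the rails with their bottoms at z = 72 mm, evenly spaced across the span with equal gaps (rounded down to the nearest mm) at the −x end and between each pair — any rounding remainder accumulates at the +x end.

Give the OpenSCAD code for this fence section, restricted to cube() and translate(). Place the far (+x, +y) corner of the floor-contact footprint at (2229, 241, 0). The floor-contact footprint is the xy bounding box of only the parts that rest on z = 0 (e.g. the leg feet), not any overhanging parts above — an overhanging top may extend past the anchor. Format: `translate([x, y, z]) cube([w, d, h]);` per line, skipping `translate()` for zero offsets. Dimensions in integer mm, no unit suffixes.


translate([286, 126, 0]) cube([115, 115, 1455]);
translate([2114, 126, 0]) cube([115, 115, 1455]);
translate([401, 126, 181]) cube([1713, 115, 88]);
translate([401, 126, 1226]) cube([1713, 115, 88]);
translate([483, 241, 72]) cube([81, 24, 1256]);
translate([646, 241, 72]) cube([81, 24, 1256]);
translate([809, 241, 72]) cube([81, 24, 1256]);
translate([972, 241, 72]) cube([81, 24, 1256]);
translate([1135, 241, 72]) cube([81, 24, 1256]);
translate([1298, 241, 72]) cube([81, 24, 1256]);
translate([1461, 241, 72]) cube([81, 24, 1256]);
translate([1624, 241, 72]) cube([81, 24, 1256]);
translate([1787, 241, 72]) cube([81, 24, 1256]);
translate([1950, 241, 72]) cube([81, 24, 1256]);


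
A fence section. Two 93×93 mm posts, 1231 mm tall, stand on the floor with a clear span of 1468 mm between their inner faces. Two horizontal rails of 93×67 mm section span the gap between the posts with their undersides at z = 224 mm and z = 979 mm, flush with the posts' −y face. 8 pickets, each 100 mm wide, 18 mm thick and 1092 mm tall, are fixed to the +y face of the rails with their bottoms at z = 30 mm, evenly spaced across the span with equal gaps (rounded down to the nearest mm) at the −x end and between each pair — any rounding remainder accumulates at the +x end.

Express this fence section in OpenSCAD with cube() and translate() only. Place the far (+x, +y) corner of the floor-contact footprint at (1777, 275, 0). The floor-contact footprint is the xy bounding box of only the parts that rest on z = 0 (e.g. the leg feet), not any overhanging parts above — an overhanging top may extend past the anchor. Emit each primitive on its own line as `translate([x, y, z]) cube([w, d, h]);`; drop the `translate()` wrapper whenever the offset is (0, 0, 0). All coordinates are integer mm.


translate([123, 182, 0]) cube([93, 93, 1231]);
translate([1684, 182, 0]) cube([93, 93, 1231]);
translate([216, 182, 224]) cube([1468, 93, 67]);
translate([216, 182, 979]) cube([1468, 93, 67]);
translate([290, 275, 30]) cube([100, 18, 1092]);
translate([464, 275, 30]) cube([100, 18, 1092]);
translate([638, 275, 30]) cube([100, 18, 1092]);
translate([812, 275, 30]) cube([100, 18, 1092]);
translate([986, 275, 30]) cube([100, 18, 1092]);
translate([1160, 275, 30]) cube([100, 18, 1092]);
translate([1334, 275, 30]) cube([100, 18, 1092]);
translate([1508, 275, 30]) cube([100, 18, 1092]);


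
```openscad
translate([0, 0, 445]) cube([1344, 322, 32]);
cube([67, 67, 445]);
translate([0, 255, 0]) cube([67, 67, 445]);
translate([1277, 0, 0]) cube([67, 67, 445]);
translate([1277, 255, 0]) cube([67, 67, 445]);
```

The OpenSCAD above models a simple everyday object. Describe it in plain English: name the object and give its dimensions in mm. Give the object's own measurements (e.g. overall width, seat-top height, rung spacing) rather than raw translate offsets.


A long wooden bench with a 1344 mm (x) × 322 mm (y) seat, 32 mm thick, its top surface 477 mm above the floor. Four 67 mm square legs at the seat corners, flush with the edges, run from z = 0 to the seat underside.


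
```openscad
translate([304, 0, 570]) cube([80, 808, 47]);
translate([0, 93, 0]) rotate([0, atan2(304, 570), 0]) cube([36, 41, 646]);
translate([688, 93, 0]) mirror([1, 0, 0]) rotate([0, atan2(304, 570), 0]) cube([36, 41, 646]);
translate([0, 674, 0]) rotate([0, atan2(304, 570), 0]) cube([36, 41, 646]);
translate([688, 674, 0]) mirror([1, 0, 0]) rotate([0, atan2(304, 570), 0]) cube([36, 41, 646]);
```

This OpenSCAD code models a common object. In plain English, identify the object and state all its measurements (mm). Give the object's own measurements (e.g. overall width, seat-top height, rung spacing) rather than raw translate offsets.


A sawhorse. A 80×808×47 mm beam (x, y, z) sits on two A-frame leg pairs. Each pair is two raked legs of 36×41 mm section (41 mm along y) splaying symmetrically in x. Each leg rises 570 mm vertically over 304 mm of horizontal reach and is 646 mm long along its own axis. Every leg's outer bottom edge rests on the floor and its outer top edge meets a bottom edge of the beam — the left legs (tilting toward +x) meet the beam's −x bottom edge, the right legs (their mirror images, tilting toward −x) meet its +x bottom edge — so the leg tops tuck under the beam, the beam's underside is 570 mm above the floor, and the feet are 688 mm apart outside-to-outside with the beam centred between them. The two leg pairs are set in 93 mm from either end of the beam.


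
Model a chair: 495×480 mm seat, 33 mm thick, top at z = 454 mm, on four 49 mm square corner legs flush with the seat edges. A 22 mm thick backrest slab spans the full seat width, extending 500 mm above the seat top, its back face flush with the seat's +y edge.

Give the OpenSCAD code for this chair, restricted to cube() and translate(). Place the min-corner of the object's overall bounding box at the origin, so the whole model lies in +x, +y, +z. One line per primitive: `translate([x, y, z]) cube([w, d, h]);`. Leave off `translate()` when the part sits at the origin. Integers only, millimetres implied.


translate([0, 0, 421]) cube([495, 480, 33]);
cube([49, 49, 421]);
translate([446, 0, 0]) cube([49, 49, 421]);
translate([0, 431, 0]) cube([49, 49, 421]);
translate([446, 431, 0]) cube([49, 49, 421]);
translate([0, 458, 454]) cube([495, 22, 500]);


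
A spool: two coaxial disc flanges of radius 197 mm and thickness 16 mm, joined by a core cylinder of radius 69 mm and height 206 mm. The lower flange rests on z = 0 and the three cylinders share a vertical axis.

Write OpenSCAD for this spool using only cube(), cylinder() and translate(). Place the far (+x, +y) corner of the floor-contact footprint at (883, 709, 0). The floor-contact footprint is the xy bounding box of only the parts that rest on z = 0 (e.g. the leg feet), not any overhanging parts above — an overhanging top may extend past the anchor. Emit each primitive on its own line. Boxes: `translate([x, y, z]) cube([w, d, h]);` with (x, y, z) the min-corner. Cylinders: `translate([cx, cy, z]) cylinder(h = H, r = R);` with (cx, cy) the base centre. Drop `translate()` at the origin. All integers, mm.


translate([686, 512, 0]) cylinder(h = 16, r = 197);
translate([686, 512, 16]) cylinder(h = 206, r = 69);
translate([686, 512, 222]) cylinder(h = 16, r = 197);


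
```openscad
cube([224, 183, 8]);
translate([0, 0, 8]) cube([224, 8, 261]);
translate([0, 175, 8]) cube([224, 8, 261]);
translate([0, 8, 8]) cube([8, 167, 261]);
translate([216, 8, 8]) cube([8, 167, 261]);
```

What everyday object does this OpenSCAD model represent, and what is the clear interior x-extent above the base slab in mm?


An open box. The internal width is 208 mm.

A 224×183 base slab with four walls standing on it — an open box. The base is 224 mm wide and the walls are 8 mm thick, so the internal width is 224 − 2 × 8 = 208 mm.


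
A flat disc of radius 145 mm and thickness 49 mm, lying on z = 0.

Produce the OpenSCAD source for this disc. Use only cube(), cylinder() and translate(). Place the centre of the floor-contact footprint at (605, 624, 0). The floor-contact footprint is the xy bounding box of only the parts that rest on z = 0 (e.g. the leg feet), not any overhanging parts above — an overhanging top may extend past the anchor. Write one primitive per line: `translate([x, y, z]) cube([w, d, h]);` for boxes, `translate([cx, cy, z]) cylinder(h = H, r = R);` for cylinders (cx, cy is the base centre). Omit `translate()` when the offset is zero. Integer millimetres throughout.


translate([605, 624, 0]) cylinder(h = 49, r = 145);


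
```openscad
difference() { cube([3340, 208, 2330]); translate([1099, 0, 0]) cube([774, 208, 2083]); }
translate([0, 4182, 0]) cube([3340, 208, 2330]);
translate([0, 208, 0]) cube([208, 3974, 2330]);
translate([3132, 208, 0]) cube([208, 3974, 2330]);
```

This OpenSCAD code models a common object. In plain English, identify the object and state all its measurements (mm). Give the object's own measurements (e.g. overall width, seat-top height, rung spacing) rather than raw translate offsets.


A single room: four walls, each 2330 mm tall and 208 mm thick, enclosing an outside footprint 3340×4390 mm (x × y), no floor or roof. The front and back walls (−y and +y sides) run the full x-width; the side walls fit between their inner faces. A door opening 774 mm wide and 2083 mm tall is cut through the front wall from the floor up, its −x edge 1099 mm from the wall's −x end.


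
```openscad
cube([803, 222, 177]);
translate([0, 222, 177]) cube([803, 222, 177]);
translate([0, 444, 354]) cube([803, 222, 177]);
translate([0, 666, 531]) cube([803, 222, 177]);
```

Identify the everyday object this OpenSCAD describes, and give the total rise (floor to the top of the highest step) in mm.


A staircase. The total rise is 708 mm.

4 identical blocks, each offset up and back from the previous — a staircase. Each step is 177 mm tall and there are 4 of them, so the total rise is 4 × 177 = 708 mm.


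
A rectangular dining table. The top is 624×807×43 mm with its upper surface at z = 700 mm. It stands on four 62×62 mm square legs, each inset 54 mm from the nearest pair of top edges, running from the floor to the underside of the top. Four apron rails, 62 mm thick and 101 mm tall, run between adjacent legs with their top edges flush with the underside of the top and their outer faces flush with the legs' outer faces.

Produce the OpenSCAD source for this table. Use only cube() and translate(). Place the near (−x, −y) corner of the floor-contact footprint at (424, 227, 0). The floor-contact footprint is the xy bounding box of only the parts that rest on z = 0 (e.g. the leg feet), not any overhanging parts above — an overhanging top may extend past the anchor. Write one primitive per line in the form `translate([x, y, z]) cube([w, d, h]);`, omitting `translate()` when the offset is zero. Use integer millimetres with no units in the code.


// leg_h = 700 - 43 = 657
// apron z = 657 - 101 = 556
translate([370, 173, 657]) cube([624, 807, 43]);
translate([424, 227, 0]) cube([62, 62, 657]);
translate([878, 227, 0]) cube([62, 62, 657]);
translate([424, 864, 0]) cube([62, 62, 657]);
translate([878, 864, 0]) cube([62, 62, 657]);
translate([486, 227, 556]) cube([392, 62, 101]);
translate([486, 864, 556]) cube([392, 62, 101]);
translate([424, 289, 556]) cube([62, 575, 101]);
translate([878, 289, 556]) cube([62, 575, 101]);


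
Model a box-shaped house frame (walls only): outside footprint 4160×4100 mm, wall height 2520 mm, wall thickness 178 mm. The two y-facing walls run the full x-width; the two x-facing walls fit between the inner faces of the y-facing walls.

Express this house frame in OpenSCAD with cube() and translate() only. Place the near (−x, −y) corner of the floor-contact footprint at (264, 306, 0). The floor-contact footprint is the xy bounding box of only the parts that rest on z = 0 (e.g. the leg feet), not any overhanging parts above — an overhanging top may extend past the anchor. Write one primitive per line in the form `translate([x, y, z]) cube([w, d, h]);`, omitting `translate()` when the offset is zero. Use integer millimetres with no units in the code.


translate([264, 306, 0]) cube([4160, 178, 2520]);
translate([264, 4228, 0]) cube([4160, 178, 2520]);
translate([264, 484, 0]) cube([178, 3744, 2520]);
translate([4246, 484, 0]) cube([178, 3744, 2520]);


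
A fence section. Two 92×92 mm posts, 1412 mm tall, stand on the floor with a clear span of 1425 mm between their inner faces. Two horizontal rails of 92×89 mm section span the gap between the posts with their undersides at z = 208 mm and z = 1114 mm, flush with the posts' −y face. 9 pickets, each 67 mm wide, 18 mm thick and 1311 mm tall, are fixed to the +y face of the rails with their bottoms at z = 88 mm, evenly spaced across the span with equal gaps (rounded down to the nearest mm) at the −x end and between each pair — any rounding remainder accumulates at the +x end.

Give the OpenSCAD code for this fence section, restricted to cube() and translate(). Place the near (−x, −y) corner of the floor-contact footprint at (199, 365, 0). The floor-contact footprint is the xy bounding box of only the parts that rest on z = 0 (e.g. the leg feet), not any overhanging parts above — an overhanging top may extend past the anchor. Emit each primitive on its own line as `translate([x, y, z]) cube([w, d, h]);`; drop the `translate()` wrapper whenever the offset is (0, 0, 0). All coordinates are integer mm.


translate([199, 365, 0]) cube([92, 92, 1412]);
translate([1716, 365, 0]) cube([92, 92, 1412]);
translate([291, 365, 208]) cube([1425, 92, 89]);
translate([291, 365, 1114]) cube([1425, 92, 89]);
translate([373, 457, 88]) cube([67, 18, 1311]);
translate([522, 457, 88]) cube([67, 18, 1311]);
translate([671, 457, 88]) cube([67, 18, 1311]);
translate([820, 457, 88]) cube([67, 18, 1311]);
translate([969, 457, 88]) cube([67, 18, 1311]);
translate([1118, 457, 88]) cube([67, 18, 1311]);
translate([1267, 457, 88]) cube([67, 18, 1311]);
translate([1416, 457, 88]) cube([67, 18, 1311]);
translate([1565, 457, 88]) cube([67, 18, 1311]);


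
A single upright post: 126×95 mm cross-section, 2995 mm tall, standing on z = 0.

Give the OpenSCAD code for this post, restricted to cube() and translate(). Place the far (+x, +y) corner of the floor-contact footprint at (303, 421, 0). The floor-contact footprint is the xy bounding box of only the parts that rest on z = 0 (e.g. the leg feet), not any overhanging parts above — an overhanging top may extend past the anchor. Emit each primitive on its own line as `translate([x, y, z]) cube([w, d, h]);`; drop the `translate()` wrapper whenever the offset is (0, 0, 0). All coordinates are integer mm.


translate([177, 326, 0]) cube([126, 95, 2995]);


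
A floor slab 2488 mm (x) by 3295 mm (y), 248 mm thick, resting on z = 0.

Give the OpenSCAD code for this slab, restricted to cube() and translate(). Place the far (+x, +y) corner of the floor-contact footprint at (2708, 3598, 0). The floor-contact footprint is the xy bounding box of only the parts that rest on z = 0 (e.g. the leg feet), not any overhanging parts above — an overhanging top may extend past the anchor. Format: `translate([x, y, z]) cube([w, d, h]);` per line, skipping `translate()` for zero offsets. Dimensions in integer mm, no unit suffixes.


translate([220, 303, 0]) cube([2488, 3295, 248]);


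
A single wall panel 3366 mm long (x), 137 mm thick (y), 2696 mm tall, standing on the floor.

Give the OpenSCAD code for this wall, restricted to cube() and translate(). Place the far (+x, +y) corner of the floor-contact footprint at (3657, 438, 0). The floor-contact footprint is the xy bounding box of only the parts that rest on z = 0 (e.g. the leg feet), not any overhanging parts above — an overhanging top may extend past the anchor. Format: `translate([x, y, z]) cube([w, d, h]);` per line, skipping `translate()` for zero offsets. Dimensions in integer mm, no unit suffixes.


translate([291, 301, 0]) cube([3366, 137, 2696]);


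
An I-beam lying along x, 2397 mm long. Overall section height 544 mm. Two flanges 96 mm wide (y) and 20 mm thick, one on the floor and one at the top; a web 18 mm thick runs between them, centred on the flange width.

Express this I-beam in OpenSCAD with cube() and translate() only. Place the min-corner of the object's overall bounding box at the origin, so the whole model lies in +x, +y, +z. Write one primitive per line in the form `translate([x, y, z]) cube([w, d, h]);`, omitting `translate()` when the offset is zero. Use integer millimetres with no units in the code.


cube([2397, 96, 20]);
translate([0, 39, 20]) cube([2397, 18, 504]);
translate([0, 0, 524]) cube([2397, 96, 20]);


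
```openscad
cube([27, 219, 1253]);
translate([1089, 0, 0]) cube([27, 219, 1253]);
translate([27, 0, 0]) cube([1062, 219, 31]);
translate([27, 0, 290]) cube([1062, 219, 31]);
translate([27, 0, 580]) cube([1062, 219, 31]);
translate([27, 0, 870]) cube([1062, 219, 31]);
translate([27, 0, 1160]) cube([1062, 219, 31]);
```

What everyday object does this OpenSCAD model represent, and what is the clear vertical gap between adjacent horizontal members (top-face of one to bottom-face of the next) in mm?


A bookshelf. The clear shelf gap is 259 mm.

Two tall side panels with 5 horizontal boards between them — a bookshelf. The first two shelf undersides are at z = 0 and z = 290; with shelf thickness 31, the clear gap is 290 − 0 − 31 = 259 mm.


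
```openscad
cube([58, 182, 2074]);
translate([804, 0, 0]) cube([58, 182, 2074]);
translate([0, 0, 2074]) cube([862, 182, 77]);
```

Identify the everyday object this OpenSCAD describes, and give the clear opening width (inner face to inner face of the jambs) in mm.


A door frame. The clear opening width is 746 mm.

Two 2074 mm tall posts with a header on top — a door frame. The left jamb is 58 mm wide at x = 0; the right jamb starts at x = 804. The clear opening is 804 − 58 = 746 mm.


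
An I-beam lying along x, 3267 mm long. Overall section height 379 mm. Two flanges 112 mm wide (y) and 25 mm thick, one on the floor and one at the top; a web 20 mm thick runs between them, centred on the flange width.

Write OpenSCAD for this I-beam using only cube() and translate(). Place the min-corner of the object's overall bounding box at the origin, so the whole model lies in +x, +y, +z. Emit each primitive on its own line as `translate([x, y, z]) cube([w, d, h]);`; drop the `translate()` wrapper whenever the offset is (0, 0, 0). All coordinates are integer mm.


cube([3267, 112, 25]);
translate([0, 46, 25]) cube([3267, 20, 329]);
translate([0, 0, 354]) cube([3267, 112, 25]);
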